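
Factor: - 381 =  - 3^1 *127^1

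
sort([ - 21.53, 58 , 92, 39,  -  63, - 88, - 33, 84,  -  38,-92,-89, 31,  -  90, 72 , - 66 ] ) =[-92, - 90, - 89,  -  88, - 66, - 63,-38  , - 33, - 21.53,31, 39, 58 , 72, 84,92]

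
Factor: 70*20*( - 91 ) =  - 127400= - 2^3*5^2*7^2*13^1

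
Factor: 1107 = 3^3*41^1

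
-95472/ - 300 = 7956/25 = 318.24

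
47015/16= 2938 + 7/16 = 2938.44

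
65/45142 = 65/45142=0.00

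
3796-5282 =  -1486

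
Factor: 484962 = 2^1*3^1* 131^1*617^1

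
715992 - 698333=17659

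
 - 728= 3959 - 4687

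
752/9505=752/9505 = 0.08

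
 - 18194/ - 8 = 2274 + 1/4 = 2274.25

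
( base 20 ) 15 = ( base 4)121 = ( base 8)31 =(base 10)25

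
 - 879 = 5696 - 6575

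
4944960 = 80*61812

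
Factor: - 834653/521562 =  - 2^(-1)*3^(-1 )*86927^(-1)*834653^1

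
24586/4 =6146 + 1/2=6146.50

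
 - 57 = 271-328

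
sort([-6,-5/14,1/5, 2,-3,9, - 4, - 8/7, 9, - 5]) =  [ -6,-5 , - 4, - 3, - 8/7, - 5/14,1/5,  2, 9,  9 ] 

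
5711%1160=1071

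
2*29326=58652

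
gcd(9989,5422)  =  1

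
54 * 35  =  1890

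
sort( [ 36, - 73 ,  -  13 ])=[ - 73 , - 13, 36 ] 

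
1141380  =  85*13428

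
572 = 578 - 6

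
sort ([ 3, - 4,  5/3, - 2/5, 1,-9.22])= [  -  9.22, - 4,-2/5,1, 5/3, 3] 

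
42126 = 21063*2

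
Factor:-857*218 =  - 186826=- 2^1*109^1*857^1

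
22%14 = 8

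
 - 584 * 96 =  - 56064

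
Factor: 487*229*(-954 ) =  - 106392942 = - 2^1 * 3^2 * 53^1*229^1*487^1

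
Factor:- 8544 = -2^5*3^1*89^1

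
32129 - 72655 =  - 40526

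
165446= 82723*2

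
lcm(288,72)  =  288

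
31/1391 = 31/1391 = 0.02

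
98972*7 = 692804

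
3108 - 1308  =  1800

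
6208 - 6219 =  - 11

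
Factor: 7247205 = 3^3*5^1 *7^1*7669^1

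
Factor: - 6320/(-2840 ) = 158/71 = 2^1 * 71^(-1)*79^1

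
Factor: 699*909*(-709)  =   - 450492219 = - 3^3*101^1*233^1*709^1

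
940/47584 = 235/11896 = 0.02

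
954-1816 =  - 862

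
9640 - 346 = 9294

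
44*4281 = 188364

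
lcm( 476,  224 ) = 3808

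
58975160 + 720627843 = 779603003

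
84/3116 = 21/779 = 0.03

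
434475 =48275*9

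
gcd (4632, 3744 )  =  24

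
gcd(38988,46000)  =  4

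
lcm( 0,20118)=0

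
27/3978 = 3/442 = 0.01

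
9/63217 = 9/63217=0.00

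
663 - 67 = 596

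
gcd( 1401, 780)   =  3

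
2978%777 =647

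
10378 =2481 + 7897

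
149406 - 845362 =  - 695956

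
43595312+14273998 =57869310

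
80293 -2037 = 78256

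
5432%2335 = 762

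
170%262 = 170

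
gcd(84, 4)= 4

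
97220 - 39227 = 57993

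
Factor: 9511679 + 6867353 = 16379032 = 2^3*  97^1*21107^1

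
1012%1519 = 1012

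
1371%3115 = 1371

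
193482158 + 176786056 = 370268214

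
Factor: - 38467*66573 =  - 3^2*11^1*13^2*269^1*569^1 = - 2560863591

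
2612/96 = 27+ 5/24 = 27.21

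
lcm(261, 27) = 783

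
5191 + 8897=14088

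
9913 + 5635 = 15548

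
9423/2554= 9423/2554 = 3.69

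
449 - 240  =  209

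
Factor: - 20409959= - 20409959^1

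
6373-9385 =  - 3012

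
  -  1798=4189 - 5987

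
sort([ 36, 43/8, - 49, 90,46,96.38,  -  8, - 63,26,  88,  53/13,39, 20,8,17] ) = [  -  63,  -  49 ,  -  8 , 53/13,  43/8, 8, 17, 20, 26,  36,  39, 46,88, 90,96.38 ] 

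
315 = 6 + 309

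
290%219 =71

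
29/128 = 29/128 = 0.23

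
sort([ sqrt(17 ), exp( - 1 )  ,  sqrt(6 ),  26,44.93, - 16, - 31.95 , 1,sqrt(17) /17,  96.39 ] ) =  [ - 31.95 , - 16,sqrt ( 17) /17 , exp ( - 1 ),1, sqrt(6) , sqrt(17 ),26,44.93,96.39]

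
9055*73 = 661015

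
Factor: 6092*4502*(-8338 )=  - 228679522192= -2^4*11^1*379^1*1523^1*2251^1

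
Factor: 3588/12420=3^( - 2)*5^( -1)*13^1=13/45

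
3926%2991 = 935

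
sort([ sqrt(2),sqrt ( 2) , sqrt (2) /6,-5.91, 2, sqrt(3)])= [ - 5.91, sqrt(  2 )/6, sqrt(2),sqrt( 2) , sqrt( 3), 2]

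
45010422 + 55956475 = 100966897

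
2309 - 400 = 1909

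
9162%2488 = 1698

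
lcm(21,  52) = 1092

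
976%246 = 238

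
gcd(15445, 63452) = 1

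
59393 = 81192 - 21799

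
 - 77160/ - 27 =2857 + 7/9 = 2857.78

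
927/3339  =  103/371 = 0.28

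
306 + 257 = 563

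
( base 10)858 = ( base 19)273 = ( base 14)454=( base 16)35A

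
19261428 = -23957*( - 804)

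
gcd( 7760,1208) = 8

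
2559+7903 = 10462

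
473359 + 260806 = 734165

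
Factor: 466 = 2^1*233^1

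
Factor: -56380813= - 59^1 * 955607^1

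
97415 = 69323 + 28092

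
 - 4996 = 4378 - 9374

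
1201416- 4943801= -3742385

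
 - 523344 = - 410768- 112576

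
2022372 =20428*99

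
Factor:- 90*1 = - 2^1* 3^2 * 5^1 = - 90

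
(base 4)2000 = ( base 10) 128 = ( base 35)3N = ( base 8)200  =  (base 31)44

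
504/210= 2 + 2/5 = 2.40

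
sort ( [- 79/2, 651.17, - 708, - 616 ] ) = [ - 708, - 616, - 79/2,651.17]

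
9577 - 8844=733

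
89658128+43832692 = 133490820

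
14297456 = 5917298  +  8380158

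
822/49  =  16 + 38/49  =  16.78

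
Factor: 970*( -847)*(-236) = 193895240 = 2^3 * 5^1* 7^1*11^2 * 59^1*97^1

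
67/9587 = 67/9587 = 0.01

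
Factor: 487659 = 3^1*162553^1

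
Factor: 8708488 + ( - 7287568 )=1420920 = 2^3*3^2*5^1*3947^1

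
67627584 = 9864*6856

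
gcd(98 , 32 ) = 2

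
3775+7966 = 11741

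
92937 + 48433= 141370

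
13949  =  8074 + 5875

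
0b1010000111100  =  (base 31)5C3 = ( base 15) 1805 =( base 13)2486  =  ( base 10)5180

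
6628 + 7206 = 13834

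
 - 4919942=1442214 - 6362156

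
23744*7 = 166208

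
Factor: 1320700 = 2^2*5^2 *47^1*281^1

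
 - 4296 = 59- 4355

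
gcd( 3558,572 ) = 2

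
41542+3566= 45108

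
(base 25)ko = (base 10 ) 524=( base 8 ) 1014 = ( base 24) LK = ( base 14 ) 296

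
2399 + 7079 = 9478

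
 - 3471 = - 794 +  - 2677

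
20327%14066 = 6261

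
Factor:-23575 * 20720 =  - 2^4 * 5^3*7^1*23^1*37^1*41^1 = -488474000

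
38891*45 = 1750095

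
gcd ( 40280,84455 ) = 95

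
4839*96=464544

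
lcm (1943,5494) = 159326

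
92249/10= 92249/10 = 9224.90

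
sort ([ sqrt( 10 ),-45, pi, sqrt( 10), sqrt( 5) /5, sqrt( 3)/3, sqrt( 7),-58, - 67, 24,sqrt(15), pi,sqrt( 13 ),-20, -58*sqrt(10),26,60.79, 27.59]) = [ - 58*sqrt(10), - 67,-58, - 45,-20,sqrt(5)/5, sqrt( 3)/3 , sqrt( 7), pi, pi,sqrt( 10),sqrt(10), sqrt( 13),sqrt( 15),24, 26,27.59, 60.79]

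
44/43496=11/10874  =  0.00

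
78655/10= 15731/2 = 7865.50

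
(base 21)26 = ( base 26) 1m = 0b110000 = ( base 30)1i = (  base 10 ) 48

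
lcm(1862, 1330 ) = 9310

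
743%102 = 29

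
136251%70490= 65761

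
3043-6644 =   -  3601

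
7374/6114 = 1229/1019 = 1.21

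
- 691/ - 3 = 230 + 1/3 = 230.33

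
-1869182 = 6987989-8857171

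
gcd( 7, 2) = 1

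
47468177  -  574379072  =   - 526910895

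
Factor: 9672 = 2^3*3^1*13^1*31^1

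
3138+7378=10516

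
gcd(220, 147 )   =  1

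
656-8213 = -7557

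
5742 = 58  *99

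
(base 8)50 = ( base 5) 130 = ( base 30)1A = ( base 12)34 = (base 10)40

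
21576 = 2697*8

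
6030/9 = 670 = 670.00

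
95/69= 95/69=1.38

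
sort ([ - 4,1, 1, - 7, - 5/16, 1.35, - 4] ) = [ - 7, - 4, -4, - 5/16, 1, 1,  1.35] 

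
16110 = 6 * 2685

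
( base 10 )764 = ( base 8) 1374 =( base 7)2141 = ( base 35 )LT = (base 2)1011111100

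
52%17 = 1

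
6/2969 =6/2969  =  0.00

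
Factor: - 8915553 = -3^2*547^1*1811^1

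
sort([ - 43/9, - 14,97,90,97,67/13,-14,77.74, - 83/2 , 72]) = [ - 83/2,-14,-14, - 43/9, 67/13,72  ,  77.74,90,97,97 ]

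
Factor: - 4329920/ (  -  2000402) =2164960/1000201 = 2^5*5^1 * 7^1*23^( - 1)*1933^1  *43487^( - 1 ) 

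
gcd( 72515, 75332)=1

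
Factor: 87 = 3^1*29^1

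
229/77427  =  229/77427  =  0.00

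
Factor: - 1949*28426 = - 55402274= -2^1*61^1 * 233^1*1949^1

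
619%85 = 24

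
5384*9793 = 52725512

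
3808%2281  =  1527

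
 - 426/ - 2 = 213/1 = 213.00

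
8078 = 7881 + 197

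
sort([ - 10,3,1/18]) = [ - 10, 1/18, 3 ]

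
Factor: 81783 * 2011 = 3^3*13^1*233^1*2011^1 =164465613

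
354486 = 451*786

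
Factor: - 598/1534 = -23^1*59^( -1) = - 23/59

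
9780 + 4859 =14639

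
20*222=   4440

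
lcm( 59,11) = 649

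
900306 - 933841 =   -  33535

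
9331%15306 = 9331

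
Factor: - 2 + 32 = 30 = 2^1 * 3^1*5^1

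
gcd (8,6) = 2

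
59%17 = 8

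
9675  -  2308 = 7367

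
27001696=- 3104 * (-8699)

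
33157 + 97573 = 130730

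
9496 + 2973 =12469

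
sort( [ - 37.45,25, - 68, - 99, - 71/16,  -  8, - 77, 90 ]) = [ - 99, - 77, - 68, - 37.45, - 8, - 71/16, 25, 90]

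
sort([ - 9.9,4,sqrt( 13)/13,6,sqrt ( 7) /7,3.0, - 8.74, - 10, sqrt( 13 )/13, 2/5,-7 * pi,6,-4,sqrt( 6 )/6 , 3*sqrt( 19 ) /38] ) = [ - 7*pi,-10,-9.9,-8.74, - 4, sqrt(13) /13 , sqrt (13 ) /13, 3 * sqrt( 19)/38,sqrt (7 ) /7,2/5,sqrt( 6)/6,3.0,4, 6,6]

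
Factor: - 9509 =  - 37^1*257^1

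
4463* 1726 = 7703138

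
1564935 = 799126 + 765809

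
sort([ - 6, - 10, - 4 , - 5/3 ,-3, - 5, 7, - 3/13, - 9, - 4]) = [-10,-9, - 6, - 5,  -  4, - 4, - 3, - 5/3, - 3/13, 7] 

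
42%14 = 0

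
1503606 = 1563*962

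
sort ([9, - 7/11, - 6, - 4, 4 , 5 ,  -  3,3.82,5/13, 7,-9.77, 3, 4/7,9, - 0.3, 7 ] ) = [ - 9.77, - 6 ,- 4, - 3, - 7/11,  -  0.3,  5/13, 4/7 , 3,3.82,4,5,  7,7,  9,9 ] 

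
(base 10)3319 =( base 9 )4487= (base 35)2ot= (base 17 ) b84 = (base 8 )6367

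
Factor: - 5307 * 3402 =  - 18054414 = -2^1 * 3^6 * 7^1*29^1*61^1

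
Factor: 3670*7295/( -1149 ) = -26772650/1149=-2^1 * 3^( - 1)* 5^2*367^1*383^(-1)* 1459^1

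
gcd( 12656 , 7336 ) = 56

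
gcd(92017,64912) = 1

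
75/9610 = 15/1922 = 0.01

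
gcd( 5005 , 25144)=7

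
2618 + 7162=9780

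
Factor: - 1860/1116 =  - 5/3=- 3^(-1 )*5^1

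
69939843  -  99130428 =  - 29190585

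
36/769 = 36/769 = 0.05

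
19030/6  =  9515/3 = 3171.67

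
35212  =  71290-36078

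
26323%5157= 538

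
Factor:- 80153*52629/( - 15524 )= 2^( - 2)*3^1*53^1*331^1*3881^(  -  1)*80153^1 = 4218372237/15524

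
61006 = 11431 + 49575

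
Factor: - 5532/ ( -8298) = 2^1*3^ (-1)=2/3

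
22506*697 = 15686682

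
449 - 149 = 300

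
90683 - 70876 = 19807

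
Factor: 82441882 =2^1*2927^1*14083^1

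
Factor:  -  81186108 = -2^2*3^1 * 47^1*143947^1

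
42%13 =3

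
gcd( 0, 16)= 16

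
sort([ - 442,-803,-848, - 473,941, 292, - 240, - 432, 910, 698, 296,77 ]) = [ - 848,-803, - 473, - 442, -432, - 240,  77, 292,296,698, 910,941]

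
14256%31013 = 14256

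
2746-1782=964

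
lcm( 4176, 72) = 4176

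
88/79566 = 44/39783 = 0.00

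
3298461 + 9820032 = 13118493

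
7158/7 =1022+4/7 = 1022.57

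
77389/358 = 216 + 61/358=   216.17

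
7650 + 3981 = 11631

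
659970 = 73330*9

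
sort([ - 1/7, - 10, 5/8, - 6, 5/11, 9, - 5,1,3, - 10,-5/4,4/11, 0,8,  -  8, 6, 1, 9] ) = [ - 10, - 10, - 8,-6,  -  5, - 5/4, - 1/7,0,  4/11, 5/11, 5/8,1, 1, 3,6, 8, 9,9 ]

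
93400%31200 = 31000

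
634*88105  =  55858570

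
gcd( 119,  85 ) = 17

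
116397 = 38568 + 77829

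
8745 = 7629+1116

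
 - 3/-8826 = 1/2942 = 0.00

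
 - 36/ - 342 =2/19 = 0.11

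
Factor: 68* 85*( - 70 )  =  -404600= - 2^3 * 5^2*7^1*17^2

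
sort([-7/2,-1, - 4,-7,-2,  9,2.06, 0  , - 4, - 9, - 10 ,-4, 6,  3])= [  -  10, -9, - 7,  -  4,  -  4,  -  4, - 7/2,-2, - 1,0,2.06,3 , 6 , 9] 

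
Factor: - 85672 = -2^3*10709^1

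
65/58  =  65/58 = 1.12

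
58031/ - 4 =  - 58031/4 = - 14507.75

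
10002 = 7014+2988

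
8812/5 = 1762 + 2/5 = 1762.40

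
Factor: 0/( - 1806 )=0^1= 0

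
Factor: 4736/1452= 1184/363 = 2^5*3^( - 1)*11^( - 2)*37^1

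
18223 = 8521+9702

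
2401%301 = 294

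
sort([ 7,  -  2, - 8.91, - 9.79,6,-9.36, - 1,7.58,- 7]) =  [ - 9.79, - 9.36,-8.91, - 7 , - 2,  -  1 , 6, 7,7.58] 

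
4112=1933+2179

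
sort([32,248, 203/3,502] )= [ 32, 203/3, 248 , 502 ] 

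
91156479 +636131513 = 727287992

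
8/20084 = 2/5021 = 0.00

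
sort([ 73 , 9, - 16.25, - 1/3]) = [ - 16.25,-1/3, 9, 73 ]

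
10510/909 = 11  +  511/909 = 11.56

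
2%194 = 2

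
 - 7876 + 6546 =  - 1330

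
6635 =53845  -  47210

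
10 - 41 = - 31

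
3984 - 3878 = 106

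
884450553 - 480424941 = 404025612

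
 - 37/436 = - 37/436 = -0.08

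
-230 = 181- 411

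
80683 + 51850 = 132533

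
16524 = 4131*4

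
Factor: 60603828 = 2^2*3^1 * 557^1 * 9067^1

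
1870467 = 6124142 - 4253675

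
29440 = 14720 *2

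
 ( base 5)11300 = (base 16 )339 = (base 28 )11d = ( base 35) NK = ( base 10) 825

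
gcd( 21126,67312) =14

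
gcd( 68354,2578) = 2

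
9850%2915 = 1105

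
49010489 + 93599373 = 142609862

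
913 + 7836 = 8749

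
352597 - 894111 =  - 541514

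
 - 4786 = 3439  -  8225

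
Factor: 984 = 2^3*3^1*41^1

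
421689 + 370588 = 792277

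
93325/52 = 1794 + 37/52 = 1794.71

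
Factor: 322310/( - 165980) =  - 167/86= - 2^( - 1)*43^( - 1 )*167^1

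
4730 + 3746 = 8476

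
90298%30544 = 29210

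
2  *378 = 756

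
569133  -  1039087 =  - 469954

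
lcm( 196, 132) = 6468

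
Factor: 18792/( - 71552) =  - 2^( - 4)*3^4*13^ (-1)*29^1*43^ ( - 1) = - 2349/8944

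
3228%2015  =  1213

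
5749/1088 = 5 + 309/1088 = 5.28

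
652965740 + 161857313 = 814823053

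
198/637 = 198/637 = 0.31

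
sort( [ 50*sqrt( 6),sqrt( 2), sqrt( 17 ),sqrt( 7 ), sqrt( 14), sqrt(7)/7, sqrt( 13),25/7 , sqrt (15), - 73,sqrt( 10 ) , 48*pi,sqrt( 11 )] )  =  [ - 73,  sqrt( 7)/7, sqrt( 2),sqrt( 7)  ,  sqrt( 10), sqrt(11 ),25/7,sqrt(13 ),sqrt( 14 ),sqrt( 15), sqrt( 17), 50*sqrt( 6),  48 *pi ] 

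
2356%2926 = 2356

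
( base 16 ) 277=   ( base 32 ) JN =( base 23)14a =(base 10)631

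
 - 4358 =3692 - 8050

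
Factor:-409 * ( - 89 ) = 36401 = 89^1 * 409^1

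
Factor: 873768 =2^3*3^1*7^2 * 743^1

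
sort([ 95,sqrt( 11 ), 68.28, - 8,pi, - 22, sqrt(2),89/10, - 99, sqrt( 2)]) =[ - 99, - 22, - 8,sqrt( 2), sqrt ( 2 ),pi,sqrt( 11),89/10,68.28,95]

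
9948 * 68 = 676464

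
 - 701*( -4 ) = 2804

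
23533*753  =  17720349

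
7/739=7/739 = 0.01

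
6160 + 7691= 13851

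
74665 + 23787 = 98452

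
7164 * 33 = 236412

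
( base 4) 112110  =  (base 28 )1n0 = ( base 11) 1089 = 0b10110010100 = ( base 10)1428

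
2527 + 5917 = 8444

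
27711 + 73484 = 101195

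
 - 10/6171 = -1 + 6161/6171= -0.00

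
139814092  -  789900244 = - 650086152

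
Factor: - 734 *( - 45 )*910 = 30057300 =2^2* 3^2 * 5^2*7^1 * 13^1*367^1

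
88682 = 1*88682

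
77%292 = 77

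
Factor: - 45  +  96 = 51 = 3^1*17^1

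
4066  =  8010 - 3944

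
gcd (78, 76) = 2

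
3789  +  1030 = 4819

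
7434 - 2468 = 4966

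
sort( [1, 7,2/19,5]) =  [2/19 , 1, 5, 7]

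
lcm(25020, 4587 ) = 275220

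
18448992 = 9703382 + 8745610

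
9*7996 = 71964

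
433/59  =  433/59  =  7.34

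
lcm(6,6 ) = 6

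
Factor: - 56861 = - 7^1*8123^1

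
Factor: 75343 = 59^1*1277^1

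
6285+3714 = 9999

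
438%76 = 58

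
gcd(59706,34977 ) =3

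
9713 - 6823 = 2890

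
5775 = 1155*5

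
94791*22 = 2085402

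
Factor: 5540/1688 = 2^(-1 )*5^1*211^(-1 )*277^1= 1385/422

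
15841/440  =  15841/440 = 36.00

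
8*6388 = 51104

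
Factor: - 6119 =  - 29^1*211^1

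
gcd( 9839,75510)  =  1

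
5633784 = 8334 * 676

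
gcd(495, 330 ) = 165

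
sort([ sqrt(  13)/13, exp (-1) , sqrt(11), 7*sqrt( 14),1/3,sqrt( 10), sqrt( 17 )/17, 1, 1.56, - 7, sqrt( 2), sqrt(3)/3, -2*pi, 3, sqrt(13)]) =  [ - 7, - 2*pi,sqrt( 17 )/17, sqrt( 13 ) /13, 1/3, exp( - 1), sqrt( 3) /3,1,sqrt( 2),  1.56,  3, sqrt( 10),sqrt( 11), sqrt ( 13),7*sqrt( 14 )] 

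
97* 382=37054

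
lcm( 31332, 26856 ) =187992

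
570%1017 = 570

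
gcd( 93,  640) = 1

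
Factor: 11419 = 19^1 * 601^1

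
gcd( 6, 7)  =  1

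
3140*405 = 1271700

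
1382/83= 1382/83 = 16.65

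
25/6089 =25/6089 = 0.00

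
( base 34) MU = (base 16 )30a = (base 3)1001211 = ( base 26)13O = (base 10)778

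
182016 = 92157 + 89859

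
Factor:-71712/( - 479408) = 2^1*3^3*19^( - 2 ) =54/361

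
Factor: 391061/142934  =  2^( - 1 )*  89^( - 1 )*487^1  =  487/178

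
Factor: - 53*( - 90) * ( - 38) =  -  2^2 * 3^2*5^1*19^1 * 53^1 = - 181260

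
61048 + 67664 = 128712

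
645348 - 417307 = 228041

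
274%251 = 23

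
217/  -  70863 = - 1 + 70646/70863 = -  0.00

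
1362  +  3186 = 4548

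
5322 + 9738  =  15060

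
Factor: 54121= 54121^1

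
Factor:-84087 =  - 3^2*9343^1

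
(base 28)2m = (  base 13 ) 60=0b1001110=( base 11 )71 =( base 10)78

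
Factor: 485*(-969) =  - 469965 = - 3^1 * 5^1*17^1*19^1*97^1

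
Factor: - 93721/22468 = -2^(-2) * 17^1*37^1*41^(  -  1)*137^( - 1)*149^1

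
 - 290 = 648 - 938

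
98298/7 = 98298/7  =  14042.57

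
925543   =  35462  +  890081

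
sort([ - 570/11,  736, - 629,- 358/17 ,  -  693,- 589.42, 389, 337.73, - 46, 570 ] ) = [ - 693, - 629, - 589.42, - 570/11,-46, - 358/17,337.73, 389, 570, 736 ] 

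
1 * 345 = 345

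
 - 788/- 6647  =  788/6647 =0.12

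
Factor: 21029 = 17^1 * 1237^1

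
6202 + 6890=13092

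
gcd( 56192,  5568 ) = 64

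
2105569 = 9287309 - 7181740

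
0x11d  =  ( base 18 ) ff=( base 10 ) 285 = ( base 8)435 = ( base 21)dc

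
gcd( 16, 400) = 16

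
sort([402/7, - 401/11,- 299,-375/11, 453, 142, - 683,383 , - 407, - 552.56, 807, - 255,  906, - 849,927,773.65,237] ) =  [ - 849, - 683,-552.56,-407  , - 299, - 255, - 401/11, - 375/11, 402/7,142, 237,  383, 453 , 773.65,  807,906, 927]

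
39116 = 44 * 889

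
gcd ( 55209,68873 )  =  7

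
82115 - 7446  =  74669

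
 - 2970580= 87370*(  -  34 ) 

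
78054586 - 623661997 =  - 545607411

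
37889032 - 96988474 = -59099442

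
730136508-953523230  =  -223386722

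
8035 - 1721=6314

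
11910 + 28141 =40051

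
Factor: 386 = 2^1 * 193^1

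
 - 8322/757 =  - 11+5/757 = - 10.99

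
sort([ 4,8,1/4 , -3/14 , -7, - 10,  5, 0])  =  [ - 10, - 7  , - 3/14, 0, 1/4,4,5,8 ] 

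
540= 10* 54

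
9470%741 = 578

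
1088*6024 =6554112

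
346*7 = 2422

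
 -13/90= - 13/90 = -0.14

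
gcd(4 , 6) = 2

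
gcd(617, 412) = 1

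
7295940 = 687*10620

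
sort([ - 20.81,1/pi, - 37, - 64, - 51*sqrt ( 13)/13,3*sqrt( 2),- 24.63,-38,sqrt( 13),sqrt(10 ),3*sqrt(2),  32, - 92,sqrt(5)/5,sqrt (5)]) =[ - 92, - 64,  -  38, - 37,  -  24.63, - 20.81,- 51 *sqrt(13 )/13  ,  1/pi,sqrt(5) /5, sqrt(5)  ,  sqrt( 10), sqrt(13),  3 * sqrt(2),3 * sqrt( 2),32]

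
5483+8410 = 13893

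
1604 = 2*802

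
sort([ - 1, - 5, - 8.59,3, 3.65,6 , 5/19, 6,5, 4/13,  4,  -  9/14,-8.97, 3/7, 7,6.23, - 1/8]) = [ - 8.97, - 8.59,- 5, - 1 ,-9/14, - 1/8,5/19, 4/13, 3/7, 3,3.65,  4, 5 , 6, 6,6.23,  7] 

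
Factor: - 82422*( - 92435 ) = 2^1 * 3^2*5^1 * 7^1 * 19^2*139^1 * 241^1 = 7618677570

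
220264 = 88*2503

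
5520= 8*690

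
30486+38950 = 69436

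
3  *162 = 486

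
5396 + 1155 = 6551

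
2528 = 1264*2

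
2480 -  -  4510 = 6990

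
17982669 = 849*21181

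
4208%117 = 113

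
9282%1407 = 840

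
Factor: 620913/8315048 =2^( - 3) * 3^1 * 7^( - 1 )* 139^1 *1489^1 * 148483^( - 1 )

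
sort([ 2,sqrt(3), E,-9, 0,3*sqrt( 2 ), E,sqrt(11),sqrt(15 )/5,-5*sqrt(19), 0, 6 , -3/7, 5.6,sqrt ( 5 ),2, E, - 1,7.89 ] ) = [ - 5*sqrt(19), - 9, - 1, - 3/7, 0, 0, sqrt(15)/5, sqrt( 3),  2,  2, sqrt(5 ), E, E,E , sqrt(11),3 * sqrt( 2 ),5.6, 6, 7.89]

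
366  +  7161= 7527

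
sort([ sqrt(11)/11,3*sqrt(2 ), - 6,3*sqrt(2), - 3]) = [ -6,-3, sqrt(11)/11,3*sqrt(2),3 *sqrt(2)] 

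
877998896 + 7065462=885064358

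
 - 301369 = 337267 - 638636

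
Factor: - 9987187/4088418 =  - 2^(  -  1 )*3^( - 1 )*7^1*681403^( - 1 )*1426741^1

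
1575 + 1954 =3529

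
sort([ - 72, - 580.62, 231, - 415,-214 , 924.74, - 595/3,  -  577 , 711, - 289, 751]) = [ -580.62,- 577, - 415, - 289 , - 214, - 595/3, - 72, 231, 711,751, 924.74]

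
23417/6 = 3902 + 5/6 = 3902.83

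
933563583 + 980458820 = 1914022403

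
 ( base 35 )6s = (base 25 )9d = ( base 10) 238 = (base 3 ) 22211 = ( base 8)356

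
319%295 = 24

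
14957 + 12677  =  27634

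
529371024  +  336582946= 865953970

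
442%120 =82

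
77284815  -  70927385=6357430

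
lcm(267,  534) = 534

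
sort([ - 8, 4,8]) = [ -8,4,8]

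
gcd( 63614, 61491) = 1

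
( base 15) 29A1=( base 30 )9RG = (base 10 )8926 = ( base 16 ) 22DE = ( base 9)13217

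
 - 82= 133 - 215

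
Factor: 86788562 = 2^1*7^1*6199183^1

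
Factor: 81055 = 5^1 *13^1*29^1*43^1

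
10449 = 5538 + 4911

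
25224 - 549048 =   -  523824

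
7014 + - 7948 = -934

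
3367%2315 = 1052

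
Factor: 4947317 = 211^1*23447^1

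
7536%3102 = 1332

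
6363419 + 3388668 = 9752087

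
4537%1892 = 753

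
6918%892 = 674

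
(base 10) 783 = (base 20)1J3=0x30f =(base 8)1417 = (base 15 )373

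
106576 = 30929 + 75647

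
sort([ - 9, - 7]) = [ - 9,-7]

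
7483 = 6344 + 1139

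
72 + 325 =397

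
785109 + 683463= 1468572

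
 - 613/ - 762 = 613/762 =0.80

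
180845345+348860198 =529705543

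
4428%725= 78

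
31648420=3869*8180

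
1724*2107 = 3632468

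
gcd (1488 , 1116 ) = 372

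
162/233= 162/233= 0.70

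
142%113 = 29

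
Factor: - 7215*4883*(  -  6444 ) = 2^2*3^3*5^1*13^1 * 19^1 * 37^1*179^1*257^1  =  227027565180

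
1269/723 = 423/241 =1.76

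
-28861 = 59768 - 88629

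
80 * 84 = 6720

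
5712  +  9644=15356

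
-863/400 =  - 3 + 337/400  =  -  2.16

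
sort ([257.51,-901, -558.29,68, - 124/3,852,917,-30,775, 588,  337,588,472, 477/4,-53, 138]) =[ - 901,  -  558.29, - 53, - 124/3 ,-30,68,477/4, 138,257.51,337,472,588, 588,775,852  ,  917]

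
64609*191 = 12340319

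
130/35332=65/17666 = 0.00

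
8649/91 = 8649/91 = 95.04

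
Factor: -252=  - 2^2*3^2*7^1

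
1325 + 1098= 2423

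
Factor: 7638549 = 3^1*2546183^1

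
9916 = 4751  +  5165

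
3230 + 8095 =11325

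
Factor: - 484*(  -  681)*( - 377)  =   - 124260708 = -2^2 * 3^1*11^2*13^1*29^1*227^1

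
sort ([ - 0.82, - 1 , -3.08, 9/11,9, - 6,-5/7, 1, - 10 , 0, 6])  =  [ - 10, - 6, - 3.08, - 1, - 0.82, - 5/7, 0, 9/11, 1, 6,  9 ] 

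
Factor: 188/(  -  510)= - 2^1*3^(-1)*5^( - 1 )*17^(-1 ) * 47^1 = - 94/255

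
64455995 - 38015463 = 26440532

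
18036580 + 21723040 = 39759620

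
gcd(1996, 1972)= 4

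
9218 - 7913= 1305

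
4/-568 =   -  1/142 = - 0.01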